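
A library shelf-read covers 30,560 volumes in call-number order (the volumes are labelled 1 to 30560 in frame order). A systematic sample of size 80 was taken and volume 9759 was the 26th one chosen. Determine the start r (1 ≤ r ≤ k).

209

k = 30560/80 = 382
r = 9759 − (26−1)×382 = 9759 − 9550 = 209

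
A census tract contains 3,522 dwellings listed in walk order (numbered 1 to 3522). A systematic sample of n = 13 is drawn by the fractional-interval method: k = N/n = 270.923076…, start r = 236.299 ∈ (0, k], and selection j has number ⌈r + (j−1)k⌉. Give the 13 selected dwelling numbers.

j=1: r + 0k = 236.299 → ⌈·⌉ = 237
j=2: r + 1k = 507.222076… → ⌈·⌉ = 508
j=3: r + 2k = 778.145153… → ⌈·⌉ = 779
j=4: r + 3k = 1049.068230… → ⌈·⌉ = 1050
j=5: r + 4k = 1319.991307… → ⌈·⌉ = 1320
j=6: r + 5k = 1590.914384… → ⌈·⌉ = 1591
j=7: r + 6k = 1861.837461… → ⌈·⌉ = 1862
j=8: r + 7k = 2132.760538… → ⌈·⌉ = 2133
j=9: r + 8k = 2403.683615… → ⌈·⌉ = 2404
j=10: r + 9k = 2674.606692… → ⌈·⌉ = 2675
j=11: r + 10k = 2945.529769… → ⌈·⌉ = 2946
j=12: r + 11k = 3216.452846… → ⌈·⌉ = 3217
j=13: r + 12k = 3487.375923… → ⌈·⌉ = 3488

237, 508, 779, 1050, 1320, 1591, 1862, 2133, 2404, 2675, 2946, 3217, 3488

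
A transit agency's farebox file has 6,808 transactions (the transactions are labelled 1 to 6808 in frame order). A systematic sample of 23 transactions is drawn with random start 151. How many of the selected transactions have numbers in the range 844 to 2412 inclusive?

k = 6808/23 = 296
First selection ≥ 844: 151 + ⌈(844−151)/296⌉·296 = 151 + 3×296 = 1039
Last selection ≤ 2412: 151 + ⌊(2412−151)/296⌋·296 = 151 + 7×296 = 2223
Count = 7 − 3 + 1 = 5

5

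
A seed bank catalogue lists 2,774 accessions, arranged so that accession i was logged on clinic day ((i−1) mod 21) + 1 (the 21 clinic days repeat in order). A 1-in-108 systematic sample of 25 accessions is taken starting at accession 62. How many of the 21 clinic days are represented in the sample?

7

Consecutive selections differ by k = 108, so their clinic day numbers differ by 108 mod 21 = 3.
gcd(108, 21) = 3, so the sample visits 21/3 = 7 distinct residues mod 21.
Start 62 is clinic day 20; the clinic days hit are 2, 5, 8, 11, 14, 17, 20.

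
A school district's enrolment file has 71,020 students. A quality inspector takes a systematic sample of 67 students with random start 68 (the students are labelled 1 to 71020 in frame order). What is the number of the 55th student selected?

k = 71020/67 = 1060
55th selection = r + (55−1)·k = 68 + 54×1060 = 68 + 57240 = 57308

57308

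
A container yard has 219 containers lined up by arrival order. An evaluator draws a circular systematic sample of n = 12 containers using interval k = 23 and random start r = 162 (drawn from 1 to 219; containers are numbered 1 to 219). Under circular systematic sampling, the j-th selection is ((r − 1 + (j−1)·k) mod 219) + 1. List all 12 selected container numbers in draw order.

Selection 1: 162
Selection 2: 162 + 23 = 185
Selection 3: 185 + 23 = 208
Selection 4: 208 + 23 = 231 → 231 − 219 = 12
Selection 5: 12 + 23 = 35
Selection 6: 35 + 23 = 58
Selection 7: 58 + 23 = 81
Selection 8: 81 + 23 = 104
Selection 9: 104 + 23 = 127
Selection 10: 127 + 23 = 150
Selection 11: 150 + 23 = 173
Selection 12: 173 + 23 = 196

162, 185, 208, 12, 35, 58, 81, 104, 127, 150, 173, 196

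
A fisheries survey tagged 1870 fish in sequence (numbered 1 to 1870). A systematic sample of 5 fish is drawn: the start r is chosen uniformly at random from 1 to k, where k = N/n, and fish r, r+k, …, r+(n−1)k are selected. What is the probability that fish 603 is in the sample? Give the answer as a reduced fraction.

1/374

k = 1870/5 = 374.
Fish 603 is selected iff r ≡ 603 (mod 374); exactly one such r in {1,…,374}.
Inclusion probability = 1/374.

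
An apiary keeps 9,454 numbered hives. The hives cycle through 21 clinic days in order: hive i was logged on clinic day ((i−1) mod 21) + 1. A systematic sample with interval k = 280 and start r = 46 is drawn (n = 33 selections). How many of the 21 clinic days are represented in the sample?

Consecutive selections differ by k = 280, so their clinic day numbers differ by 280 mod 21 = 7.
gcd(280, 21) = 7, so the sample visits 21/7 = 3 distinct residues mod 21.
Start 46 is clinic day 4; the clinic days hit are 4, 11, 18.

3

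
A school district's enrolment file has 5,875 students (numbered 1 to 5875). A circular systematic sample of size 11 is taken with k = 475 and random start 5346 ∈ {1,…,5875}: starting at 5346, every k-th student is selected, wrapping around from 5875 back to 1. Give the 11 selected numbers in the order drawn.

5346, 5821, 421, 896, 1371, 1846, 2321, 2796, 3271, 3746, 4221

Selection 1: 5346
Selection 2: 5346 + 475 = 5821
Selection 3: 5821 + 475 = 6296 → 6296 − 5875 = 421
Selection 4: 421 + 475 = 896
Selection 5: 896 + 475 = 1371
Selection 6: 1371 + 475 = 1846
Selection 7: 1846 + 475 = 2321
Selection 8: 2321 + 475 = 2796
Selection 9: 2796 + 475 = 3271
Selection 10: 3271 + 475 = 3746
Selection 11: 3746 + 475 = 4221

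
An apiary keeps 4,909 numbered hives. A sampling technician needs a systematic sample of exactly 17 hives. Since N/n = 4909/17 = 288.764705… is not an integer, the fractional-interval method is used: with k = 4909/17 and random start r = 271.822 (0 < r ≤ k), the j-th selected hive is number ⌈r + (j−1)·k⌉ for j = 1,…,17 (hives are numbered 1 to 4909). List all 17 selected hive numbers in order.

j=1: r + 0k = 271.822 → ⌈·⌉ = 272
j=2: r + 1k = 560.586705… → ⌈·⌉ = 561
j=3: r + 2k = 849.351411… → ⌈·⌉ = 850
j=4: r + 3k = 1138.116117… → ⌈·⌉ = 1139
j=5: r + 4k = 1426.880823… → ⌈·⌉ = 1427
j=6: r + 5k = 1715.645529… → ⌈·⌉ = 1716
j=7: r + 6k = 2004.410235… → ⌈·⌉ = 2005
j=8: r + 7k = 2293.174941… → ⌈·⌉ = 2294
j=9: r + 8k = 2581.939647… → ⌈·⌉ = 2582
j=10: r + 9k = 2870.704352… → ⌈·⌉ = 2871
j=11: r + 10k = 3159.469058… → ⌈·⌉ = 3160
j=12: r + 11k = 3448.233764… → ⌈·⌉ = 3449
j=13: r + 12k = 3736.998470… → ⌈·⌉ = 3737
j=14: r + 13k = 4025.763176… → ⌈·⌉ = 4026
j=15: r + 14k = 4314.527882… → ⌈·⌉ = 4315
j=16: r + 15k = 4603.292588… → ⌈·⌉ = 4604
j=17: r + 16k = 4892.057294… → ⌈·⌉ = 4893

272, 561, 850, 1139, 1427, 1716, 2005, 2294, 2582, 2871, 3160, 3449, 3737, 4026, 4315, 4604, 4893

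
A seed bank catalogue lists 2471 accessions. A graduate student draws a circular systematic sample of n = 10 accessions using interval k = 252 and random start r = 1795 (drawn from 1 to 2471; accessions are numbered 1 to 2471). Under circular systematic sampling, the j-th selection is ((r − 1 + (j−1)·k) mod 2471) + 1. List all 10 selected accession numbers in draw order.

Selection 1: 1795
Selection 2: 1795 + 252 = 2047
Selection 3: 2047 + 252 = 2299
Selection 4: 2299 + 252 = 2551 → 2551 − 2471 = 80
Selection 5: 80 + 252 = 332
Selection 6: 332 + 252 = 584
Selection 7: 584 + 252 = 836
Selection 8: 836 + 252 = 1088
Selection 9: 1088 + 252 = 1340
Selection 10: 1340 + 252 = 1592

1795, 2047, 2299, 80, 332, 584, 836, 1088, 1340, 1592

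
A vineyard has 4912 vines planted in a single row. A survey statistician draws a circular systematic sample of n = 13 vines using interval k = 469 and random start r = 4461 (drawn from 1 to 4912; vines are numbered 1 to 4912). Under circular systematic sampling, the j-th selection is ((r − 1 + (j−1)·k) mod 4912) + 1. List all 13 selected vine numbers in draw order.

4461, 18, 487, 956, 1425, 1894, 2363, 2832, 3301, 3770, 4239, 4708, 265

Selection 1: 4461
Selection 2: 4461 + 469 = 4930 → 4930 − 4912 = 18
Selection 3: 18 + 469 = 487
Selection 4: 487 + 469 = 956
Selection 5: 956 + 469 = 1425
Selection 6: 1425 + 469 = 1894
Selection 7: 1894 + 469 = 2363
Selection 8: 2363 + 469 = 2832
Selection 9: 2832 + 469 = 3301
Selection 10: 3301 + 469 = 3770
Selection 11: 3770 + 469 = 4239
Selection 12: 4239 + 469 = 4708
Selection 13: 4708 + 469 = 5177 → 5177 − 4912 = 265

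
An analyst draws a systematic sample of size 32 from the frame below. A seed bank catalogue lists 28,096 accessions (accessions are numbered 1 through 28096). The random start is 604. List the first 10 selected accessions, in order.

604, 1482, 2360, 3238, 4116, 4994, 5872, 6750, 7628, 8506

k = N/n = 28096/32 = 878
accession 1: 604
accession 2: 604 + 878 = 1482
accession 3: 1482 + 878 = 2360
accession 4: 2360 + 878 = 3238
accession 5: 3238 + 878 = 4116
accession 6: 4116 + 878 = 4994
accession 7: 4994 + 878 = 5872
accession 8: 5872 + 878 = 6750
accession 9: 6750 + 878 = 7628
accession 10: 7628 + 878 = 8506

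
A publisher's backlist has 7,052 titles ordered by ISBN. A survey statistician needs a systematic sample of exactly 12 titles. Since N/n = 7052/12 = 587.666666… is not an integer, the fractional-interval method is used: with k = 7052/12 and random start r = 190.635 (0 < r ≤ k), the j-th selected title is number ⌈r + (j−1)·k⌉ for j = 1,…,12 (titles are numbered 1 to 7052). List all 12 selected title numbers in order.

j=1: r + 0k = 190.635 → ⌈·⌉ = 191
j=2: r + 1k = 778.301666… → ⌈·⌉ = 779
j=3: r + 2k = 1365.968333… → ⌈·⌉ = 1366
j=4: r + 3k = 1953.635 → ⌈·⌉ = 1954
j=5: r + 4k = 2541.301666… → ⌈·⌉ = 2542
j=6: r + 5k = 3128.968333… → ⌈·⌉ = 3129
j=7: r + 6k = 3716.635 → ⌈·⌉ = 3717
j=8: r + 7k = 4304.301666… → ⌈·⌉ = 4305
j=9: r + 8k = 4891.968333… → ⌈·⌉ = 4892
j=10: r + 9k = 5479.635 → ⌈·⌉ = 5480
j=11: r + 10k = 6067.301666… → ⌈·⌉ = 6068
j=12: r + 11k = 6654.968333… → ⌈·⌉ = 6655

191, 779, 1366, 1954, 2542, 3129, 3717, 4305, 4892, 5480, 6068, 6655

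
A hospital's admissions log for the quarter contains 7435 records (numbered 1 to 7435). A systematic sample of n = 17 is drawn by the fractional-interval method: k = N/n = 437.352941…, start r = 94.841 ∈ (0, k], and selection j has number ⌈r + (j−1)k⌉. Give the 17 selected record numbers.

95, 533, 970, 1407, 1845, 2282, 2719, 3157, 3594, 4032, 4469, 4906, 5344, 5781, 6218, 6656, 7093

j=1: r + 0k = 94.841 → ⌈·⌉ = 95
j=2: r + 1k = 532.193941… → ⌈·⌉ = 533
j=3: r + 2k = 969.546882… → ⌈·⌉ = 970
j=4: r + 3k = 1406.899823… → ⌈·⌉ = 1407
j=5: r + 4k = 1844.252764… → ⌈·⌉ = 1845
j=6: r + 5k = 2281.605705… → ⌈·⌉ = 2282
j=7: r + 6k = 2718.958647… → ⌈·⌉ = 2719
j=8: r + 7k = 3156.311588… → ⌈·⌉ = 3157
j=9: r + 8k = 3593.664529… → ⌈·⌉ = 3594
j=10: r + 9k = 4031.017470… → ⌈·⌉ = 4032
j=11: r + 10k = 4468.370411… → ⌈·⌉ = 4469
j=12: r + 11k = 4905.723352… → ⌈·⌉ = 4906
j=13: r + 12k = 5343.076294… → ⌈·⌉ = 5344
j=14: r + 13k = 5780.429235… → ⌈·⌉ = 5781
j=15: r + 14k = 6217.782176… → ⌈·⌉ = 6218
j=16: r + 15k = 6655.135117… → ⌈·⌉ = 6656
j=17: r + 16k = 7092.488058… → ⌈·⌉ = 7093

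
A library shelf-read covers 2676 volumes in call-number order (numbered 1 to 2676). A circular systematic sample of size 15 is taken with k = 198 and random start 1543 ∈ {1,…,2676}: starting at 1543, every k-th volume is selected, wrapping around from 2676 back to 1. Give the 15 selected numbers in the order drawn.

1543, 1741, 1939, 2137, 2335, 2533, 55, 253, 451, 649, 847, 1045, 1243, 1441, 1639

Selection 1: 1543
Selection 2: 1543 + 198 = 1741
Selection 3: 1741 + 198 = 1939
Selection 4: 1939 + 198 = 2137
Selection 5: 2137 + 198 = 2335
Selection 6: 2335 + 198 = 2533
Selection 7: 2533 + 198 = 2731 → 2731 − 2676 = 55
Selection 8: 55 + 198 = 253
Selection 9: 253 + 198 = 451
Selection 10: 451 + 198 = 649
Selection 11: 649 + 198 = 847
Selection 12: 847 + 198 = 1045
Selection 13: 1045 + 198 = 1243
Selection 14: 1243 + 198 = 1441
Selection 15: 1441 + 198 = 1639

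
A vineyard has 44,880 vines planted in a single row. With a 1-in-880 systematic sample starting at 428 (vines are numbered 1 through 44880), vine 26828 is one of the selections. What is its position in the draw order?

31

k = 880
position = (26828 − 428)/880 + 1 = 26400/880 + 1 = 30 + 1 = 31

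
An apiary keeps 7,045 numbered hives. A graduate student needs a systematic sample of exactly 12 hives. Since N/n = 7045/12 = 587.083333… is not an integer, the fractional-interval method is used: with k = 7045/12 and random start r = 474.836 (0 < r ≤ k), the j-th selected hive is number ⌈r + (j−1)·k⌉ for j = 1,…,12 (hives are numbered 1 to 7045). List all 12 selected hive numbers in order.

475, 1062, 1650, 2237, 2824, 3411, 3998, 4585, 5172, 5759, 6346, 6933

j=1: r + 0k = 474.836 → ⌈·⌉ = 475
j=2: r + 1k = 1061.919333… → ⌈·⌉ = 1062
j=3: r + 2k = 1649.002666… → ⌈·⌉ = 1650
j=4: r + 3k = 2236.086 → ⌈·⌉ = 2237
j=5: r + 4k = 2823.169333… → ⌈·⌉ = 2824
j=6: r + 5k = 3410.252666… → ⌈·⌉ = 3411
j=7: r + 6k = 3997.336 → ⌈·⌉ = 3998
j=8: r + 7k = 4584.419333… → ⌈·⌉ = 4585
j=9: r + 8k = 5171.502666… → ⌈·⌉ = 5172
j=10: r + 9k = 5758.586 → ⌈·⌉ = 5759
j=11: r + 10k = 6345.669333… → ⌈·⌉ = 6346
j=12: r + 11k = 6932.752666… → ⌈·⌉ = 6933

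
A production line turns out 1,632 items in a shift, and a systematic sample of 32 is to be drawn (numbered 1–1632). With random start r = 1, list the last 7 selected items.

1276, 1327, 1378, 1429, 1480, 1531, 1582

k = N/n = 1632/32 = 51
26th selection = 1 + 25×51 = 1276
27th: 1276 + 51 = 1327
28th: 1327 + 51 = 1378
29th: 1378 + 51 = 1429
30th: 1429 + 51 = 1480
31st: 1480 + 51 = 1531
32nd: 1531 + 51 = 1582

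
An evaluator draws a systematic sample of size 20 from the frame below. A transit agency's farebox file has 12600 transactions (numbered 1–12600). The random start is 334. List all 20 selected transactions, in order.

334, 964, 1594, 2224, 2854, 3484, 4114, 4744, 5374, 6004, 6634, 7264, 7894, 8524, 9154, 9784, 10414, 11044, 11674, 12304

k = N/n = 12600/20 = 630
transaction 1: 334
transaction 2: 334 + 630 = 964
transaction 3: 964 + 630 = 1594
transaction 4: 1594 + 630 = 2224
transaction 5: 2224 + 630 = 2854
transaction 6: 2854 + 630 = 3484
transaction 7: 3484 + 630 = 4114
transaction 8: 4114 + 630 = 4744
transaction 9: 4744 + 630 = 5374
transaction 10: 5374 + 630 = 6004
transaction 11: 6004 + 630 = 6634
transaction 12: 6634 + 630 = 7264
transaction 13: 7264 + 630 = 7894
transaction 14: 7894 + 630 = 8524
transaction 15: 8524 + 630 = 9154
transaction 16: 9154 + 630 = 9784
transaction 17: 9784 + 630 = 10414
transaction 18: 10414 + 630 = 11044
transaction 19: 11044 + 630 = 11674
transaction 20: 11674 + 630 = 12304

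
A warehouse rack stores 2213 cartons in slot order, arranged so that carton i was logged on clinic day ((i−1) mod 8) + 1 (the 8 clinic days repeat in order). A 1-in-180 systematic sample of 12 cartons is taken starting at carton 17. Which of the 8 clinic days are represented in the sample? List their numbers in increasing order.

Consecutive selections differ by k = 180, so their clinic day numbers differ by 180 mod 8 = 4.
gcd(180, 8) = 4, so the sample visits 8/4 = 2 distinct residues mod 8.
Start 17 is clinic day 1; the clinic days hit are 1, 5.

1, 5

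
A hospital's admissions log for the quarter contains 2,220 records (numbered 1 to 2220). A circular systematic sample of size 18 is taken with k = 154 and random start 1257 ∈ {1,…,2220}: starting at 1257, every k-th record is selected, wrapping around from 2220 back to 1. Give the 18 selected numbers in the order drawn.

Selection 1: 1257
Selection 2: 1257 + 154 = 1411
Selection 3: 1411 + 154 = 1565
Selection 4: 1565 + 154 = 1719
Selection 5: 1719 + 154 = 1873
Selection 6: 1873 + 154 = 2027
Selection 7: 2027 + 154 = 2181
Selection 8: 2181 + 154 = 2335 → 2335 − 2220 = 115
Selection 9: 115 + 154 = 269
Selection 10: 269 + 154 = 423
Selection 11: 423 + 154 = 577
Selection 12: 577 + 154 = 731
Selection 13: 731 + 154 = 885
Selection 14: 885 + 154 = 1039
Selection 15: 1039 + 154 = 1193
Selection 16: 1193 + 154 = 1347
Selection 17: 1347 + 154 = 1501
Selection 18: 1501 + 154 = 1655

1257, 1411, 1565, 1719, 1873, 2027, 2181, 115, 269, 423, 577, 731, 885, 1039, 1193, 1347, 1501, 1655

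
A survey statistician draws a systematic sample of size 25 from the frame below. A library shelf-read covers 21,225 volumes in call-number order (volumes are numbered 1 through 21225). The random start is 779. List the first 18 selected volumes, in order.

k = N/n = 21225/25 = 849
volume 1: 779
volume 2: 779 + 849 = 1628
volume 3: 1628 + 849 = 2477
volume 4: 2477 + 849 = 3326
volume 5: 3326 + 849 = 4175
volume 6: 4175 + 849 = 5024
volume 7: 5024 + 849 = 5873
volume 8: 5873 + 849 = 6722
volume 9: 6722 + 849 = 7571
volume 10: 7571 + 849 = 8420
volume 11: 8420 + 849 = 9269
volume 12: 9269 + 849 = 10118
volume 13: 10118 + 849 = 10967
volume 14: 10967 + 849 = 11816
volume 15: 11816 + 849 = 12665
volume 16: 12665 + 849 = 13514
volume 17: 13514 + 849 = 14363
volume 18: 14363 + 849 = 15212

779, 1628, 2477, 3326, 4175, 5024, 5873, 6722, 7571, 8420, 9269, 10118, 10967, 11816, 12665, 13514, 14363, 15212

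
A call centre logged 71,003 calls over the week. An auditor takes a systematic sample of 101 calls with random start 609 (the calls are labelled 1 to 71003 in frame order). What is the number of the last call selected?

70909

k = 71003/101 = 703
101st selection = r + (101−1)·k = 609 + 100×703 = 609 + 70300 = 70909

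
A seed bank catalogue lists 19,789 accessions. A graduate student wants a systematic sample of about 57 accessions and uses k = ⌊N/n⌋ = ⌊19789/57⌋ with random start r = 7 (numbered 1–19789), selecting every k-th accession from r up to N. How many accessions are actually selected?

58

k = ⌊19789/57⌋ = 347
Achieved size = ⌊(19789 − 7)/347⌋ + 1 = ⌊19782/347⌋ + 1 = 57 + 1 = 58
(last selection: 7 + 57×347 = 19786 ≤ 19789; next would be 20133 > 19789)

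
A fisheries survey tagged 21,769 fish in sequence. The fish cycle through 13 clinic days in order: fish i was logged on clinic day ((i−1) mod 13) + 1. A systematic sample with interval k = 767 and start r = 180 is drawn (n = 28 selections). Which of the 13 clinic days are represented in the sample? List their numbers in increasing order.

11

Consecutive selections differ by k = 767, so their clinic day numbers differ by 767 mod 13 = 0.
gcd(767, 13) = 13, so the sample visits 13/13 = 1 distinct residues mod 13.
Start 180 is clinic day 11; the clinic days hit are 11.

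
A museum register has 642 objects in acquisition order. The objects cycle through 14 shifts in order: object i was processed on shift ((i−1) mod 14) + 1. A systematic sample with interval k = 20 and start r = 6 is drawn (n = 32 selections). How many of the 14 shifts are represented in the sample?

Consecutive selections differ by k = 20, so their shift numbers differ by 20 mod 14 = 6.
gcd(20, 14) = 2, so the sample visits 14/2 = 7 distinct residues mod 14.
Start 6 is shift 6; the shifts hit are 2, 4, 6, 8, 10, 12, 14.

7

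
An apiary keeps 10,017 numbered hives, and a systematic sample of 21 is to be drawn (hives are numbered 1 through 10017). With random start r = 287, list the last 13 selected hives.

k = N/n = 10017/21 = 477
9th selection = 287 + 8×477 = 4103
10th: 4103 + 477 = 4580
11th: 4580 + 477 = 5057
12th: 5057 + 477 = 5534
13th: 5534 + 477 = 6011
14th: 6011 + 477 = 6488
15th: 6488 + 477 = 6965
16th: 6965 + 477 = 7442
17th: 7442 + 477 = 7919
18th: 7919 + 477 = 8396
19th: 8396 + 477 = 8873
20th: 8873 + 477 = 9350
21st: 9350 + 477 = 9827

4103, 4580, 5057, 5534, 6011, 6488, 6965, 7442, 7919, 8396, 8873, 9350, 9827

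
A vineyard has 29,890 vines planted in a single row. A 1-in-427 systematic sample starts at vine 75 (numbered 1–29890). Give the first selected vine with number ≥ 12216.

k = 427
Steps past start: ⌈(12216 − 75)/427⌉ = ⌈12141/427⌉ = 29
Selected vine: 75 + 29×427 = 12458

12458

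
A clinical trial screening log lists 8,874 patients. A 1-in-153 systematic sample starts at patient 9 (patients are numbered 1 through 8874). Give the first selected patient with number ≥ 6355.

6435

k = 153
Steps past start: ⌈(6355 − 9)/153⌉ = ⌈6346/153⌉ = 42
Selected patient: 9 + 42×153 = 6435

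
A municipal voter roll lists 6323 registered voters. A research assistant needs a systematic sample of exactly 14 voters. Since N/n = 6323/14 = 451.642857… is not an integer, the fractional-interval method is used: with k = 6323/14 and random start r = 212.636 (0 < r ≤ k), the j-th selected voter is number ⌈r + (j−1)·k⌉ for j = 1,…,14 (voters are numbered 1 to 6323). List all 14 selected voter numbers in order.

213, 665, 1116, 1568, 2020, 2471, 2923, 3375, 3826, 4278, 4730, 5181, 5633, 6084

j=1: r + 0k = 212.636 → ⌈·⌉ = 213
j=2: r + 1k = 664.278857… → ⌈·⌉ = 665
j=3: r + 2k = 1115.921714… → ⌈·⌉ = 1116
j=4: r + 3k = 1567.564571… → ⌈·⌉ = 1568
j=5: r + 4k = 2019.207428… → ⌈·⌉ = 2020
j=6: r + 5k = 2470.850285… → ⌈·⌉ = 2471
j=7: r + 6k = 2922.493142… → ⌈·⌉ = 2923
j=8: r + 7k = 3374.136 → ⌈·⌉ = 3375
j=9: r + 8k = 3825.778857… → ⌈·⌉ = 3826
j=10: r + 9k = 4277.421714… → ⌈·⌉ = 4278
j=11: r + 10k = 4729.064571… → ⌈·⌉ = 4730
j=12: r + 11k = 5180.707428… → ⌈·⌉ = 5181
j=13: r + 12k = 5632.350285… → ⌈·⌉ = 5633
j=14: r + 13k = 6083.993142… → ⌈·⌉ = 6084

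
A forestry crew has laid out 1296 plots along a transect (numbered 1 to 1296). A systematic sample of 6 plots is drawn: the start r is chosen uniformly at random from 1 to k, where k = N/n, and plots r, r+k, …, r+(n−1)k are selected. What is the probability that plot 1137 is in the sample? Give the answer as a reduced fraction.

k = 1296/6 = 216.
Plot 1137 is selected iff r ≡ 1137 (mod 216); exactly one such r in {1,…,216}.
Inclusion probability = 1/216.

1/216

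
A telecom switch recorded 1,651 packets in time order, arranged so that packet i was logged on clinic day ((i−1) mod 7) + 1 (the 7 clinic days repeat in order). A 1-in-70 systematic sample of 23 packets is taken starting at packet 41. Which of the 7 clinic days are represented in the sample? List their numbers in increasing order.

6

Consecutive selections differ by k = 70, so their clinic day numbers differ by 70 mod 7 = 0.
gcd(70, 7) = 7, so the sample visits 7/7 = 1 distinct residues mod 7.
Start 41 is clinic day 6; the clinic days hit are 6.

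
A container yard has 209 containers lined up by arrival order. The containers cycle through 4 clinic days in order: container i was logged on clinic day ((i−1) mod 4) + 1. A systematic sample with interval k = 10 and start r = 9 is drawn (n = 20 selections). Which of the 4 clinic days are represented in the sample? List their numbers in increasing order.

Consecutive selections differ by k = 10, so their clinic day numbers differ by 10 mod 4 = 2.
gcd(10, 4) = 2, so the sample visits 4/2 = 2 distinct residues mod 4.
Start 9 is clinic day 1; the clinic days hit are 1, 3.

1, 3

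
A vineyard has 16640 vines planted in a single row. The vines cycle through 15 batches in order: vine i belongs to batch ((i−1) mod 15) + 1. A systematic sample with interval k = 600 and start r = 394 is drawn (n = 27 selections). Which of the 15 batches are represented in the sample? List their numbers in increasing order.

4

Consecutive selections differ by k = 600, so their batch numbers differ by 600 mod 15 = 0.
gcd(600, 15) = 15, so the sample visits 15/15 = 1 distinct residues mod 15.
Start 394 is batch 4; the batches hit are 4.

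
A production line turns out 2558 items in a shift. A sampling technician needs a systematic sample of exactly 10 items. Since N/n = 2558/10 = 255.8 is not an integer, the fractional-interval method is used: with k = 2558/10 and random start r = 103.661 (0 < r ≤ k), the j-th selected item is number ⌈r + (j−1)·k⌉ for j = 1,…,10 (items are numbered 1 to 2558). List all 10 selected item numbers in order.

104, 360, 616, 872, 1127, 1383, 1639, 1895, 2151, 2406

j=1: r + 0k = 103.661 → ⌈·⌉ = 104
j=2: r + 1k = 359.461 → ⌈·⌉ = 360
j=3: r + 2k = 615.261 → ⌈·⌉ = 616
j=4: r + 3k = 871.061 → ⌈·⌉ = 872
j=5: r + 4k = 1126.861 → ⌈·⌉ = 1127
j=6: r + 5k = 1382.661 → ⌈·⌉ = 1383
j=7: r + 6k = 1638.461 → ⌈·⌉ = 1639
j=8: r + 7k = 1894.261 → ⌈·⌉ = 1895
j=9: r + 8k = 2150.061 → ⌈·⌉ = 2151
j=10: r + 9k = 2405.861 → ⌈·⌉ = 2406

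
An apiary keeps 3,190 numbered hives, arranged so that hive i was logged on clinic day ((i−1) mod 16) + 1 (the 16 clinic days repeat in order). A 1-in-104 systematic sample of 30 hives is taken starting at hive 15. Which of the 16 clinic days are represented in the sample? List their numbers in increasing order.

Consecutive selections differ by k = 104, so their clinic day numbers differ by 104 mod 16 = 8.
gcd(104, 16) = 8, so the sample visits 16/8 = 2 distinct residues mod 16.
Start 15 is clinic day 15; the clinic days hit are 7, 15.

7, 15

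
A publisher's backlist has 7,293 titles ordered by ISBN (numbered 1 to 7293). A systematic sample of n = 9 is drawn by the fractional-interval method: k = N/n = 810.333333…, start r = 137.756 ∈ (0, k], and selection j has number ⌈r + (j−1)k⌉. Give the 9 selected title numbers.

j=1: r + 0k = 137.756 → ⌈·⌉ = 138
j=2: r + 1k = 948.089333… → ⌈·⌉ = 949
j=3: r + 2k = 1758.422666… → ⌈·⌉ = 1759
j=4: r + 3k = 2568.756 → ⌈·⌉ = 2569
j=5: r + 4k = 3379.089333… → ⌈·⌉ = 3380
j=6: r + 5k = 4189.422666… → ⌈·⌉ = 4190
j=7: r + 6k = 4999.756 → ⌈·⌉ = 5000
j=8: r + 7k = 5810.089333… → ⌈·⌉ = 5811
j=9: r + 8k = 6620.422666… → ⌈·⌉ = 6621

138, 949, 1759, 2569, 3380, 4190, 5000, 5811, 6621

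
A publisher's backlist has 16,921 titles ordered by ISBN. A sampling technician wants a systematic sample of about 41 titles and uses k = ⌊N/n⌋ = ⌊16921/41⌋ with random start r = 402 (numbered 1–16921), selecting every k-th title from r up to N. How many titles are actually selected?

k = ⌊16921/41⌋ = 412
Achieved size = ⌊(16921 − 402)/412⌋ + 1 = ⌊16519/412⌋ + 1 = 40 + 1 = 41
(last selection: 402 + 40×412 = 16882 ≤ 16921; next would be 17294 > 16921)

41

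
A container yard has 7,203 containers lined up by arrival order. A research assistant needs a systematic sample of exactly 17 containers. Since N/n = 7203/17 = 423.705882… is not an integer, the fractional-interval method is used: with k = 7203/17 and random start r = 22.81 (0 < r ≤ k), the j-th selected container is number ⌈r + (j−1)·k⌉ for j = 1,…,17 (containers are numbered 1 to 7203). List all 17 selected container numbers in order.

j=1: r + 0k = 22.81 → ⌈·⌉ = 23
j=2: r + 1k = 446.515882… → ⌈·⌉ = 447
j=3: r + 2k = 870.221764… → ⌈·⌉ = 871
j=4: r + 3k = 1293.927647… → ⌈·⌉ = 1294
j=5: r + 4k = 1717.633529… → ⌈·⌉ = 1718
j=6: r + 5k = 2141.339411… → ⌈·⌉ = 2142
j=7: r + 6k = 2565.045294… → ⌈·⌉ = 2566
j=8: r + 7k = 2988.751176… → ⌈·⌉ = 2989
j=9: r + 8k = 3412.457058… → ⌈·⌉ = 3413
j=10: r + 9k = 3836.162941… → ⌈·⌉ = 3837
j=11: r + 10k = 4259.868823… → ⌈·⌉ = 4260
j=12: r + 11k = 4683.574705… → ⌈·⌉ = 4684
j=13: r + 12k = 5107.280588… → ⌈·⌉ = 5108
j=14: r + 13k = 5530.986470… → ⌈·⌉ = 5531
j=15: r + 14k = 5954.692352… → ⌈·⌉ = 5955
j=16: r + 15k = 6378.398235… → ⌈·⌉ = 6379
j=17: r + 16k = 6802.104117… → ⌈·⌉ = 6803

23, 447, 871, 1294, 1718, 2142, 2566, 2989, 3413, 3837, 4260, 4684, 5108, 5531, 5955, 6379, 6803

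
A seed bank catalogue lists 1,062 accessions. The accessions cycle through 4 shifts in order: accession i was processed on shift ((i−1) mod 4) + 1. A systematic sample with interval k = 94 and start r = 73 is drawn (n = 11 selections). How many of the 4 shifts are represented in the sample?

Consecutive selections differ by k = 94, so their shift numbers differ by 94 mod 4 = 2.
gcd(94, 4) = 2, so the sample visits 4/2 = 2 distinct residues mod 4.
Start 73 is shift 1; the shifts hit are 1, 3.

2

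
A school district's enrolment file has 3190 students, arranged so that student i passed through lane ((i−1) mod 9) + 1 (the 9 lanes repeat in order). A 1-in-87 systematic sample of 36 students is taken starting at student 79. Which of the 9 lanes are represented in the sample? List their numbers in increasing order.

1, 4, 7

Consecutive selections differ by k = 87, so their lane numbers differ by 87 mod 9 = 6.
gcd(87, 9) = 3, so the sample visits 9/3 = 3 distinct residues mod 9.
Start 79 is lane 7; the lanes hit are 1, 4, 7.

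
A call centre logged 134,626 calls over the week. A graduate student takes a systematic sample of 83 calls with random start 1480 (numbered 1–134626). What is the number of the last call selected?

k = 134626/83 = 1622
83rd selection = r + (83−1)·k = 1480 + 82×1622 = 1480 + 133004 = 134484

134484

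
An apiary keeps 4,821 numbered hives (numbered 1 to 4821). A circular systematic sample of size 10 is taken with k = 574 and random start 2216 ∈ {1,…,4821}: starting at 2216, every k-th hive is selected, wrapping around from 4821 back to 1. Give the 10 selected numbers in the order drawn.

Selection 1: 2216
Selection 2: 2216 + 574 = 2790
Selection 3: 2790 + 574 = 3364
Selection 4: 3364 + 574 = 3938
Selection 5: 3938 + 574 = 4512
Selection 6: 4512 + 574 = 5086 → 5086 − 4821 = 265
Selection 7: 265 + 574 = 839
Selection 8: 839 + 574 = 1413
Selection 9: 1413 + 574 = 1987
Selection 10: 1987 + 574 = 2561

2216, 2790, 3364, 3938, 4512, 265, 839, 1413, 1987, 2561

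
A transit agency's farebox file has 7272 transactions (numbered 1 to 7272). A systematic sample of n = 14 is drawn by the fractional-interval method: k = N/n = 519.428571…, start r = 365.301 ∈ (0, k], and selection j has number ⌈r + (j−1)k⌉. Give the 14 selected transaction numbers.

366, 885, 1405, 1924, 2444, 2963, 3482, 4002, 4521, 5041, 5560, 6080, 6599, 7118

j=1: r + 0k = 365.301 → ⌈·⌉ = 366
j=2: r + 1k = 884.729571… → ⌈·⌉ = 885
j=3: r + 2k = 1404.158142… → ⌈·⌉ = 1405
j=4: r + 3k = 1923.586714… → ⌈·⌉ = 1924
j=5: r + 4k = 2443.015285… → ⌈·⌉ = 2444
j=6: r + 5k = 2962.443857… → ⌈·⌉ = 2963
j=7: r + 6k = 3481.872428… → ⌈·⌉ = 3482
j=8: r + 7k = 4001.301 → ⌈·⌉ = 4002
j=9: r + 8k = 4520.729571… → ⌈·⌉ = 4521
j=10: r + 9k = 5040.158142… → ⌈·⌉ = 5041
j=11: r + 10k = 5559.586714… → ⌈·⌉ = 5560
j=12: r + 11k = 6079.015285… → ⌈·⌉ = 6080
j=13: r + 12k = 6598.443857… → ⌈·⌉ = 6599
j=14: r + 13k = 7117.872428… → ⌈·⌉ = 7118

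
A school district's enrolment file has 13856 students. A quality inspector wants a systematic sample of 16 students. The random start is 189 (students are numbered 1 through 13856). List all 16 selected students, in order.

k = N/n = 13856/16 = 866
student 1: 189
student 2: 189 + 866 = 1055
student 3: 1055 + 866 = 1921
student 4: 1921 + 866 = 2787
student 5: 2787 + 866 = 3653
student 6: 3653 + 866 = 4519
student 7: 4519 + 866 = 5385
student 8: 5385 + 866 = 6251
student 9: 6251 + 866 = 7117
student 10: 7117 + 866 = 7983
student 11: 7983 + 866 = 8849
student 12: 8849 + 866 = 9715
student 13: 9715 + 866 = 10581
student 14: 10581 + 866 = 11447
student 15: 11447 + 866 = 12313
student 16: 12313 + 866 = 13179

189, 1055, 1921, 2787, 3653, 4519, 5385, 6251, 7117, 7983, 8849, 9715, 10581, 11447, 12313, 13179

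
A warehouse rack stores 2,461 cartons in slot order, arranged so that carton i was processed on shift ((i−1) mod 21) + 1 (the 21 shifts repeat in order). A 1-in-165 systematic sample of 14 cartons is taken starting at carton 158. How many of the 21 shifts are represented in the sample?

7

Consecutive selections differ by k = 165, so their shift numbers differ by 165 mod 21 = 18.
gcd(165, 21) = 3, so the sample visits 21/3 = 7 distinct residues mod 21.
Start 158 is shift 11; the shifts hit are 2, 5, 8, 11, 14, 17, 20.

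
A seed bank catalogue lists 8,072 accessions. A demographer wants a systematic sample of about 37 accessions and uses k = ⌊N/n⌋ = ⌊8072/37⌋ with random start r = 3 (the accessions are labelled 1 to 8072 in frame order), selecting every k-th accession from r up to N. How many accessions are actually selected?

38

k = ⌊8072/37⌋ = 218
Achieved size = ⌊(8072 − 3)/218⌋ + 1 = ⌊8069/218⌋ + 1 = 37 + 1 = 38
(last selection: 3 + 37×218 = 8069 ≤ 8072; next would be 8287 > 8072)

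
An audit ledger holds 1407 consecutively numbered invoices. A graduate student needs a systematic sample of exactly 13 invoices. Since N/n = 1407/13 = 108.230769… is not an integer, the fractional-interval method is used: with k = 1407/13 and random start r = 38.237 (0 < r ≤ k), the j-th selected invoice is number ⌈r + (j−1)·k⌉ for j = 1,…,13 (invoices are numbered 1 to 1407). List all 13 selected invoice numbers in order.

39, 147, 255, 363, 472, 580, 688, 796, 905, 1013, 1121, 1229, 1338

j=1: r + 0k = 38.237 → ⌈·⌉ = 39
j=2: r + 1k = 146.467769… → ⌈·⌉ = 147
j=3: r + 2k = 254.698538… → ⌈·⌉ = 255
j=4: r + 3k = 362.929307… → ⌈·⌉ = 363
j=5: r + 4k = 471.160076… → ⌈·⌉ = 472
j=6: r + 5k = 579.390846… → ⌈·⌉ = 580
j=7: r + 6k = 687.621615… → ⌈·⌉ = 688
j=8: r + 7k = 795.852384… → ⌈·⌉ = 796
j=9: r + 8k = 904.083153… → ⌈·⌉ = 905
j=10: r + 9k = 1012.313923… → ⌈·⌉ = 1013
j=11: r + 10k = 1120.544692… → ⌈·⌉ = 1121
j=12: r + 11k = 1228.775461… → ⌈·⌉ = 1229
j=13: r + 12k = 1337.006230… → ⌈·⌉ = 1338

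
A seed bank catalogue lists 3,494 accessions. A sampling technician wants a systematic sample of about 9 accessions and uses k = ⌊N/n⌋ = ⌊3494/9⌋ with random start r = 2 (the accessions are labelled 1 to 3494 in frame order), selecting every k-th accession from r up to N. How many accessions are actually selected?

10

k = ⌊3494/9⌋ = 388
Achieved size = ⌊(3494 − 2)/388⌋ + 1 = ⌊3492/388⌋ + 1 = 9 + 1 = 10
(last selection: 2 + 9×388 = 3494 ≤ 3494; next would be 3882 > 3494)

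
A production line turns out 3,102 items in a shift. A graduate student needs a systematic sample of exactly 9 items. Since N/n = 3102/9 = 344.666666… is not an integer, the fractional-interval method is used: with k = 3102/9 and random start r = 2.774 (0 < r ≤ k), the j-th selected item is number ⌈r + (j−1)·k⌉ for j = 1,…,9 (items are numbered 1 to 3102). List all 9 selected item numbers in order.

3, 348, 693, 1037, 1382, 1727, 2071, 2416, 2761

j=1: r + 0k = 2.774 → ⌈·⌉ = 3
j=2: r + 1k = 347.440666… → ⌈·⌉ = 348
j=3: r + 2k = 692.107333… → ⌈·⌉ = 693
j=4: r + 3k = 1036.774 → ⌈·⌉ = 1037
j=5: r + 4k = 1381.440666… → ⌈·⌉ = 1382
j=6: r + 5k = 1726.107333… → ⌈·⌉ = 1727
j=7: r + 6k = 2070.774 → ⌈·⌉ = 2071
j=8: r + 7k = 2415.440666… → ⌈·⌉ = 2416
j=9: r + 8k = 2760.107333… → ⌈·⌉ = 2761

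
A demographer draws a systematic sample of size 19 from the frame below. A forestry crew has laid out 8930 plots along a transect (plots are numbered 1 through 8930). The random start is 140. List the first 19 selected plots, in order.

k = N/n = 8930/19 = 470
plot 1: 140
plot 2: 140 + 470 = 610
plot 3: 610 + 470 = 1080
plot 4: 1080 + 470 = 1550
plot 5: 1550 + 470 = 2020
plot 6: 2020 + 470 = 2490
plot 7: 2490 + 470 = 2960
plot 8: 2960 + 470 = 3430
plot 9: 3430 + 470 = 3900
plot 10: 3900 + 470 = 4370
plot 11: 4370 + 470 = 4840
plot 12: 4840 + 470 = 5310
plot 13: 5310 + 470 = 5780
plot 14: 5780 + 470 = 6250
plot 15: 6250 + 470 = 6720
plot 16: 6720 + 470 = 7190
plot 17: 7190 + 470 = 7660
plot 18: 7660 + 470 = 8130
plot 19: 8130 + 470 = 8600

140, 610, 1080, 1550, 2020, 2490, 2960, 3430, 3900, 4370, 4840, 5310, 5780, 6250, 6720, 7190, 7660, 8130, 8600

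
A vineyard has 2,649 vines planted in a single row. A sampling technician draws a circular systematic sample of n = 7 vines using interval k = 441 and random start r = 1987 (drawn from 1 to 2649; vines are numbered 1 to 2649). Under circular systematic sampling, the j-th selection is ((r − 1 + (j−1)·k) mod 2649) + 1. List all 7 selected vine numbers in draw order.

Selection 1: 1987
Selection 2: 1987 + 441 = 2428
Selection 3: 2428 + 441 = 2869 → 2869 − 2649 = 220
Selection 4: 220 + 441 = 661
Selection 5: 661 + 441 = 1102
Selection 6: 1102 + 441 = 1543
Selection 7: 1543 + 441 = 1984

1987, 2428, 220, 661, 1102, 1543, 1984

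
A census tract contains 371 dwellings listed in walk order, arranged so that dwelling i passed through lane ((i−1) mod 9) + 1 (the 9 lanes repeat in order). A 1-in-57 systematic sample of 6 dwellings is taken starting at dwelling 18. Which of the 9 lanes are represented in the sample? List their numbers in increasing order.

3, 6, 9

Consecutive selections differ by k = 57, so their lane numbers differ by 57 mod 9 = 3.
gcd(57, 9) = 3, so the sample visits 9/3 = 3 distinct residues mod 9.
Start 18 is lane 9; the lanes hit are 3, 6, 9.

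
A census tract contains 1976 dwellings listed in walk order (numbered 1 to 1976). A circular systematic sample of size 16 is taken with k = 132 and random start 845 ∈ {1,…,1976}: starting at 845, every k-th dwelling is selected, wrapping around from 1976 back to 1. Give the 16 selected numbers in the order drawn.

Selection 1: 845
Selection 2: 845 + 132 = 977
Selection 3: 977 + 132 = 1109
Selection 4: 1109 + 132 = 1241
Selection 5: 1241 + 132 = 1373
Selection 6: 1373 + 132 = 1505
Selection 7: 1505 + 132 = 1637
Selection 8: 1637 + 132 = 1769
Selection 9: 1769 + 132 = 1901
Selection 10: 1901 + 132 = 2033 → 2033 − 1976 = 57
Selection 11: 57 + 132 = 189
Selection 12: 189 + 132 = 321
Selection 13: 321 + 132 = 453
Selection 14: 453 + 132 = 585
Selection 15: 585 + 132 = 717
Selection 16: 717 + 132 = 849

845, 977, 1109, 1241, 1373, 1505, 1637, 1769, 1901, 57, 189, 321, 453, 585, 717, 849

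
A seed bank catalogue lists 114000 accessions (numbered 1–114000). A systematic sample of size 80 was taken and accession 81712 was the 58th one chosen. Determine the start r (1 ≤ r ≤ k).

k = 114000/80 = 1425
r = 81712 − (58−1)×1425 = 81712 − 81225 = 487

487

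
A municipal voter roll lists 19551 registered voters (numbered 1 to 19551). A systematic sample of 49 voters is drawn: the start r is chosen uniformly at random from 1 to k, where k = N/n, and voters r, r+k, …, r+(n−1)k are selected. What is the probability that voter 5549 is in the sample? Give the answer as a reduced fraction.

1/399

k = 19551/49 = 399.
Voter 5549 is selected iff r ≡ 5549 (mod 399); exactly one such r in {1,…,399}.
Inclusion probability = 1/399.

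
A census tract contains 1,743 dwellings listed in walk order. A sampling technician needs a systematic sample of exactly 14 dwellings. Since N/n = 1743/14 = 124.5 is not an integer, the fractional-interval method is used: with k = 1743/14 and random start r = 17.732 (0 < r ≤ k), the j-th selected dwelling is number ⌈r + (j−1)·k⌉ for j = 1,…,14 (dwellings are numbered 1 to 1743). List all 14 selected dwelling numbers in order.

j=1: r + 0k = 17.732 → ⌈·⌉ = 18
j=2: r + 1k = 142.232 → ⌈·⌉ = 143
j=3: r + 2k = 266.732 → ⌈·⌉ = 267
j=4: r + 3k = 391.232 → ⌈·⌉ = 392
j=5: r + 4k = 515.732 → ⌈·⌉ = 516
j=6: r + 5k = 640.232 → ⌈·⌉ = 641
j=7: r + 6k = 764.732 → ⌈·⌉ = 765
j=8: r + 7k = 889.232 → ⌈·⌉ = 890
j=9: r + 8k = 1013.732 → ⌈·⌉ = 1014
j=10: r + 9k = 1138.232 → ⌈·⌉ = 1139
j=11: r + 10k = 1262.732 → ⌈·⌉ = 1263
j=12: r + 11k = 1387.232 → ⌈·⌉ = 1388
j=13: r + 12k = 1511.732 → ⌈·⌉ = 1512
j=14: r + 13k = 1636.232 → ⌈·⌉ = 1637

18, 143, 267, 392, 516, 641, 765, 890, 1014, 1139, 1263, 1388, 1512, 1637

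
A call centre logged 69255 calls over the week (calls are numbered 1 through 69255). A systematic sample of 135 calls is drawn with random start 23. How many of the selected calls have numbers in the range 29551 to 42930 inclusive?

k = 69255/135 = 513
First selection ≥ 29551: 23 + ⌈(29551−23)/513⌉·513 = 23 + 58×513 = 29777
Last selection ≤ 42930: 23 + ⌊(42930−23)/513⌋·513 = 23 + 83×513 = 42602
Count = 83 − 58 + 1 = 26

26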